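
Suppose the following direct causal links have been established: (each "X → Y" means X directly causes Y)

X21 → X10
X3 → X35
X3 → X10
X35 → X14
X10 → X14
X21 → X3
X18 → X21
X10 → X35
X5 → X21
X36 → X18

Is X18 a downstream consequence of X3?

X3 leads to X10, X35, X14; X18 is not among them.

No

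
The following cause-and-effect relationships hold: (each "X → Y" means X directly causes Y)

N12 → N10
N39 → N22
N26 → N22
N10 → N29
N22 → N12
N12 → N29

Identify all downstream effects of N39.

Direct effects: N22.
2 steps out: N12.
3 steps out: N10, N29.
Not reachable from it: N26.

N10, N12, N22, N29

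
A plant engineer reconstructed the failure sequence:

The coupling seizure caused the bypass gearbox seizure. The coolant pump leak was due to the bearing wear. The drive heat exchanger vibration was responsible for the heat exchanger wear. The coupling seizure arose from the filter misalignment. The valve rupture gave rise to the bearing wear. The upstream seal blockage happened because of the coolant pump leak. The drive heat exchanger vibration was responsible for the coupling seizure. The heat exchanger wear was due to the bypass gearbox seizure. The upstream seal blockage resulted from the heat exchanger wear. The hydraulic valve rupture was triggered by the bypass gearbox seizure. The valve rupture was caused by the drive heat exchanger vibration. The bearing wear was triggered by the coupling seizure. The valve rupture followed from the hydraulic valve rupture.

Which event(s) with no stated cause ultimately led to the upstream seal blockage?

the drive heat exchanger vibration, the filter misalignment

Tracing upstream from the upstream seal blockage: the upstream seal blockage ← the coolant pump leak ← the bearing wear ← the coupling seizure ← the filter misalignment.
A separate upstream branch: the upstream seal blockage ← the heat exchanger wear ← the drive heat exchanger vibration.
Each of those chain origins has no stated cause.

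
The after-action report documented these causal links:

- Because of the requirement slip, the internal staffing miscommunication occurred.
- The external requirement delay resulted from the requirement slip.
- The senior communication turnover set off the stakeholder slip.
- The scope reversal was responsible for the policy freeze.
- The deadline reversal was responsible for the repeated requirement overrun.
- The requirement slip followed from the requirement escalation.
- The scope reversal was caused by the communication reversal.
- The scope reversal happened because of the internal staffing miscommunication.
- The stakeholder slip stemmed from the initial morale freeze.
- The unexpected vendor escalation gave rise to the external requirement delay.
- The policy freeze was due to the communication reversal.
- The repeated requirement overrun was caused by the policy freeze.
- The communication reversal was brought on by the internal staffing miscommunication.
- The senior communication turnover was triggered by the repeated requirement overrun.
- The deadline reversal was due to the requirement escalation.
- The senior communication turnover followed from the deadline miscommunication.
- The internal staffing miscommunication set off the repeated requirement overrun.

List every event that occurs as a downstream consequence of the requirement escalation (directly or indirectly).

Direct effects: the deadline reversal, the requirement slip.
2 steps out: the internal staffing miscommunication, the repeated requirement overrun, the external requirement delay.
3 steps out: the communication reversal, the scope reversal, the senior communication turnover.
4 steps out: the policy freeze, the stakeholder slip.
Not reachable from it: the initial morale freeze, the deadline miscommunication, the unexpected vendor escalation.

the communication reversal, the deadline reversal, the external requirement delay, the internal staffing miscommunication, the policy freeze, the repeated requirement overrun, the requirement slip, the scope reversal, the senior communication turnover, the stakeholder slip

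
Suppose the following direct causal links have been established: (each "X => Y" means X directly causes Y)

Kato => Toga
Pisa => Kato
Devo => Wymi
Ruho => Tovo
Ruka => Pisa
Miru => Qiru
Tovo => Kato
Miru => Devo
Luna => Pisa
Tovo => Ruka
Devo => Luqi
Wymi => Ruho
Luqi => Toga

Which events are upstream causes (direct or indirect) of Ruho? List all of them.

Devo, Miru, Wymi

Immediate cause of Ruho: Wymi.
Further upstream: Miru, Devo.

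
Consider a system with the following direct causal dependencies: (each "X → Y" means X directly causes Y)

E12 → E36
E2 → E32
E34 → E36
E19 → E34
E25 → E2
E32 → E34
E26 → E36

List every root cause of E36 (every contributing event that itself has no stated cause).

Tracing upstream from E36: E36 ← E34 ← E32 ← E2 ← E25.
A separate upstream branch: E36 ← E34 ← E19.
A separate upstream branch: E36 ← E12.
A separate upstream branch: E36 ← E26.
Each of those chain origins has no stated cause.

E12, E19, E25, E26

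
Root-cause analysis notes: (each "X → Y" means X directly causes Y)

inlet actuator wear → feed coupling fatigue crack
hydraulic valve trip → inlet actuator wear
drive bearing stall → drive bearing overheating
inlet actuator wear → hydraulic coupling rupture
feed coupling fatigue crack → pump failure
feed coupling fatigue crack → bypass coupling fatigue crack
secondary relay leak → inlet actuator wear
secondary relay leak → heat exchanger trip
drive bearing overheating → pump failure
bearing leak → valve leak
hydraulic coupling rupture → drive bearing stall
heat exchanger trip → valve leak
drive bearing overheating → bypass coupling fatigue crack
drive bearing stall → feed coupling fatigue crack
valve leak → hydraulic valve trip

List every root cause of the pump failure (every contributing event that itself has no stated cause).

Tracing upstream from the pump failure: the pump failure ← the feed coupling fatigue crack ← the inlet actuator wear ← the secondary relay leak.
A separate upstream branch: the pump failure ← the feed coupling fatigue crack ← the inlet actuator wear ← the hydraulic valve trip ← the valve leak ← the bearing leak.
Each of those chain origins has no stated cause.

the bearing leak, the secondary relay leak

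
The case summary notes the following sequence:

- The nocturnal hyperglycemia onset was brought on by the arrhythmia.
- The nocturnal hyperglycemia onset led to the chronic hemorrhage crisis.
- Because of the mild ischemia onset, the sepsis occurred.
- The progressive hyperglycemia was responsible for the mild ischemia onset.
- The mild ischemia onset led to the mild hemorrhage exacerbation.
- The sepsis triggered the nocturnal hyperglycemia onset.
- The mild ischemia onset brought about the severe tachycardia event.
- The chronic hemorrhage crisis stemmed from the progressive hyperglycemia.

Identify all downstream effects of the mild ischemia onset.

Direct effects: the sepsis, the severe tachycardia event, the mild hemorrhage exacerbation.
2 steps out: the nocturnal hyperglycemia onset.
3 steps out: the chronic hemorrhage crisis.
Not reachable from it: the progressive hyperglycemia, the arrhythmia.

the chronic hemorrhage crisis, the mild hemorrhage exacerbation, the nocturnal hyperglycemia onset, the sepsis, the severe tachycardia event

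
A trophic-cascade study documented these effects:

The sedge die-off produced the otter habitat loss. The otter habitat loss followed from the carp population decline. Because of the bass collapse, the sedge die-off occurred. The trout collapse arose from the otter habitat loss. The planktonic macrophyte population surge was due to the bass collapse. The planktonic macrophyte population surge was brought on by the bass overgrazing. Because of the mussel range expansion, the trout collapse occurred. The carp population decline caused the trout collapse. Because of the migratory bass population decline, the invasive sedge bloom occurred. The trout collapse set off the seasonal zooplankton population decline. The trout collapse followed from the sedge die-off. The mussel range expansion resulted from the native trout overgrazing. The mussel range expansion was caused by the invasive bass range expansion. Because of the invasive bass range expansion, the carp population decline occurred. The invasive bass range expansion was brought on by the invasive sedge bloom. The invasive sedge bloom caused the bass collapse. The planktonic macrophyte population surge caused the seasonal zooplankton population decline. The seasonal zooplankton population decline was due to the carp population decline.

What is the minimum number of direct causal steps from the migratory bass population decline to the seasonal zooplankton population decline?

Shortest chain: the migratory bass population decline → the invasive sedge bloom → the bass collapse → the planktonic macrophyte population surge → the seasonal zooplankton population decline.

4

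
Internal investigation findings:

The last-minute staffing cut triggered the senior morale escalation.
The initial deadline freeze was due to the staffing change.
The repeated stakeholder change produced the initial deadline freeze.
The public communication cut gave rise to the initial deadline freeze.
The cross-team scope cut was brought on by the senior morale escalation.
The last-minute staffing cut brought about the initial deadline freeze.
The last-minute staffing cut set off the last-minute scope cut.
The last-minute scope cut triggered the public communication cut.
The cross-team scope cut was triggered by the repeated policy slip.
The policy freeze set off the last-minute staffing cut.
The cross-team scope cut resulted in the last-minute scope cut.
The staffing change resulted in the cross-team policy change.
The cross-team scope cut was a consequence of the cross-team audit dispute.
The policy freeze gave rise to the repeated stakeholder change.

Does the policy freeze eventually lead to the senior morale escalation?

Yes

There is a causal chain: the policy freeze → the last-minute staffing cut → the senior morale escalation.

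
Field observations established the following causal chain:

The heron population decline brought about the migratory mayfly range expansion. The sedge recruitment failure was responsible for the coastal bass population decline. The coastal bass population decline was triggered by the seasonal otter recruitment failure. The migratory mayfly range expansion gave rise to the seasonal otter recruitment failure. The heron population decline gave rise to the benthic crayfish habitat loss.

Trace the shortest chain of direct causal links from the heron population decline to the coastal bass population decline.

the heron population decline → the migratory mayfly range expansion
the migratory mayfly range expansion → the seasonal otter recruitment failure
the seasonal otter recruitment failure → the coastal bass population decline
Length: 3 steps.

the heron population decline → the migratory mayfly range expansion → the seasonal otter recruitment failure → the coastal bass population decline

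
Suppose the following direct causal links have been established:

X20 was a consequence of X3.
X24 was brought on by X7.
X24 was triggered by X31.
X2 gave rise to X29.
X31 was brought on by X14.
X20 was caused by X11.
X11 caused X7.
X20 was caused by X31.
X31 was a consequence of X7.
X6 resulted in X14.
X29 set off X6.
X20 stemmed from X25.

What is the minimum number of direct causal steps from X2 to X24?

Shortest chain: X2 → X29 → X6 → X14 → X31 → X24.

5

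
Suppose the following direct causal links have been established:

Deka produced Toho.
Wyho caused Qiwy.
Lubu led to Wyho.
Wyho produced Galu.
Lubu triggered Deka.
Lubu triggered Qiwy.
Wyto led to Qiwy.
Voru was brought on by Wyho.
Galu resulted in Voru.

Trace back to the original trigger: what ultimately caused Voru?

Tracing upstream from Voru: Voru ← Wyho ← Lubu.
Lubu has no stated cause, so it is the root.

Lubu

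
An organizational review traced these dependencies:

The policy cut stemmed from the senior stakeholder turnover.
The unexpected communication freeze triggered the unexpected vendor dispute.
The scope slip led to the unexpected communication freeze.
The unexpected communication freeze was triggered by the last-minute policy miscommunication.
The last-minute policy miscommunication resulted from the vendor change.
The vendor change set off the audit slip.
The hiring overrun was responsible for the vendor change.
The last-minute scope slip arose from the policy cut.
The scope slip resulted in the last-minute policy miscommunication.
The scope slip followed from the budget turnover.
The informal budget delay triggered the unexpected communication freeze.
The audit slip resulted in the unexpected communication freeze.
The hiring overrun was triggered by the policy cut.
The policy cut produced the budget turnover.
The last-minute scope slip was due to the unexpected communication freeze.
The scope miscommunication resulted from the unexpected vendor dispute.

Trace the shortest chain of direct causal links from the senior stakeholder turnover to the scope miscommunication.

the senior stakeholder turnover → the policy cut
the policy cut → the budget turnover
the budget turnover → the scope slip
the scope slip → the unexpected communication freeze
the unexpected communication freeze → the unexpected vendor dispute
the unexpected vendor dispute → the scope miscommunication
Length: 6 steps.

the senior stakeholder turnover → the policy cut → the budget turnover → the scope slip → the unexpected communication freeze → the unexpected vendor dispute → the scope miscommunication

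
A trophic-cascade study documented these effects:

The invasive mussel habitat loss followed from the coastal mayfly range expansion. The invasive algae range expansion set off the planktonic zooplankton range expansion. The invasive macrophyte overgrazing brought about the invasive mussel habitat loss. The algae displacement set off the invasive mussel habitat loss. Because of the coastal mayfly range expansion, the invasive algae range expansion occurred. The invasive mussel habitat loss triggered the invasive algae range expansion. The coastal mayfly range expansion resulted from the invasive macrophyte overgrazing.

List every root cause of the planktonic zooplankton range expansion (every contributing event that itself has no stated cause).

the algae displacement, the invasive macrophyte overgrazing

Tracing upstream from the planktonic zooplankton range expansion: the planktonic zooplankton range expansion ← the invasive algae range expansion ← the coastal mayfly range expansion ← the invasive macrophyte overgrazing.
A separate upstream branch: the planktonic zooplankton range expansion ← the invasive algae range expansion ← the invasive mussel habitat loss ← the algae displacement.
Each of those chain origins has no stated cause.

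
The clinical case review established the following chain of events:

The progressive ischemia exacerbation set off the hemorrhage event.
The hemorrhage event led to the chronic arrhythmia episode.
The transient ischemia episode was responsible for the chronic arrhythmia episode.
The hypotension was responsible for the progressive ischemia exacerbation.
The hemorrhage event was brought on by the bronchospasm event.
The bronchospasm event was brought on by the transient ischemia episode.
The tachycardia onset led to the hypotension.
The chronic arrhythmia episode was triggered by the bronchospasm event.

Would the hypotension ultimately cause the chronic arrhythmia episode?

There is a causal chain: the hypotension → the progressive ischemia exacerbation → the hemorrhage event → the chronic arrhythmia episode.

Yes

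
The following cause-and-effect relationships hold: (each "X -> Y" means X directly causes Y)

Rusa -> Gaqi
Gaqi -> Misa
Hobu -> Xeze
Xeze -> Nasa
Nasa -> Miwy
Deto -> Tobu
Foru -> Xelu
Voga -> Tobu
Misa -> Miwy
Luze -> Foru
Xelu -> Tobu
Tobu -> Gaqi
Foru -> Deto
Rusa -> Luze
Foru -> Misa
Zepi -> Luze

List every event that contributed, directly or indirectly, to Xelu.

Foru, Luze, Rusa, Zepi

Immediate cause of Xelu: Foru.
Further upstream: Zepi, Rusa, Luze.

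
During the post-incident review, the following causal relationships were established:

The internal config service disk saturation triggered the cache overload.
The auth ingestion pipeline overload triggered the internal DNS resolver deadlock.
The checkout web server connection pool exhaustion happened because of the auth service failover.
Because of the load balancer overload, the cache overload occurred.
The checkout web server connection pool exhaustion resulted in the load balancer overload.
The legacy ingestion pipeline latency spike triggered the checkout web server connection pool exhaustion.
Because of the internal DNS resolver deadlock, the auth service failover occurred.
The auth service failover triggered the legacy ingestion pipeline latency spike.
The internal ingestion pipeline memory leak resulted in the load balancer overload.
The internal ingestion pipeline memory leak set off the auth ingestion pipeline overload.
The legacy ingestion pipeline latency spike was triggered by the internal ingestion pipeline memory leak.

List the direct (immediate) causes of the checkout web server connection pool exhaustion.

the auth service failover, the legacy ingestion pipeline latency spike

Upstream contributors include the internal ingestion pipeline memory leak, the auth ingestion pipeline overload, the internal DNS resolver deadlock, but only the auth service failover, the legacy ingestion pipeline latency spike feed directly into the checkout web server connection pool exhaustion.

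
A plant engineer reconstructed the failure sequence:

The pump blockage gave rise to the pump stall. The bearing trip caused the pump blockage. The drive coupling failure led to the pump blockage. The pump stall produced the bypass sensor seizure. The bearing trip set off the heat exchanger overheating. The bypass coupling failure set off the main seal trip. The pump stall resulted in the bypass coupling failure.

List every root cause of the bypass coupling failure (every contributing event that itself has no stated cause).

the bearing trip, the drive coupling failure

Tracing upstream from the bypass coupling failure: the bypass coupling failure ← the pump stall ← the pump blockage ← the bearing trip.
A separate upstream branch: the bypass coupling failure ← the pump stall ← the pump blockage ← the drive coupling failure.
Each of those chain origins has no stated cause.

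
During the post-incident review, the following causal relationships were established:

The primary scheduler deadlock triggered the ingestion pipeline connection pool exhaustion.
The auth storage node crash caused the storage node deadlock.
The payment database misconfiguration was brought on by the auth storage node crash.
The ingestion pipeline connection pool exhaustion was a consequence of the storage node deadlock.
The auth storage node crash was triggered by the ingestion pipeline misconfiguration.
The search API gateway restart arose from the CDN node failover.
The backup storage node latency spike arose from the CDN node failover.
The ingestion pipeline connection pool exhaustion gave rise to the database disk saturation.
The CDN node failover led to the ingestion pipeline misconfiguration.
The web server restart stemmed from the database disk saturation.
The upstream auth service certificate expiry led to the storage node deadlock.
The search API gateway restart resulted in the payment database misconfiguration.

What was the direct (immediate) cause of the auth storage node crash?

the ingestion pipeline misconfiguration

Upstream contributors include the CDN node failover, but only the ingestion pipeline misconfiguration feeds directly into the auth storage node crash.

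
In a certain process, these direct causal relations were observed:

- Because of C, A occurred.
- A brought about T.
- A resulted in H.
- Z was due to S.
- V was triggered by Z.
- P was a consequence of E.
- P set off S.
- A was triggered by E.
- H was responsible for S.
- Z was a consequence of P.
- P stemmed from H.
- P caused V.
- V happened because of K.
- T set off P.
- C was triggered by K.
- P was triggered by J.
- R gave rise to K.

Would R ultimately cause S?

Yes

There is a causal chain: R → K → C → A → H → S.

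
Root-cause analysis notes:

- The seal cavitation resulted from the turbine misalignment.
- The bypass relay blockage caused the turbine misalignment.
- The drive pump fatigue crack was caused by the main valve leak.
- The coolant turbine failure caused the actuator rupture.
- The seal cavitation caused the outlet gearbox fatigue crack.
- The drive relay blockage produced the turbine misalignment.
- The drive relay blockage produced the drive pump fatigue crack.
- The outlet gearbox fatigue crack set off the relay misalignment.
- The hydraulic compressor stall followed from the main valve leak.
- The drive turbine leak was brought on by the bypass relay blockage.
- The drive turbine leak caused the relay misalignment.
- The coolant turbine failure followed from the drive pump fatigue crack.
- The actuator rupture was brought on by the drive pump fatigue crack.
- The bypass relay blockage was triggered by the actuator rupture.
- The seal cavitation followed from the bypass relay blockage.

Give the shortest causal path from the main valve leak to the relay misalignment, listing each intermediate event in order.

the main valve leak → the drive pump fatigue crack → the actuator rupture → the bypass relay blockage → the drive turbine leak → the relay misalignment

the main valve leak → the drive pump fatigue crack
the drive pump fatigue crack → the actuator rupture
the actuator rupture → the bypass relay blockage
the bypass relay blockage → the drive turbine leak
the drive turbine leak → the relay misalignment
Length: 5 steps.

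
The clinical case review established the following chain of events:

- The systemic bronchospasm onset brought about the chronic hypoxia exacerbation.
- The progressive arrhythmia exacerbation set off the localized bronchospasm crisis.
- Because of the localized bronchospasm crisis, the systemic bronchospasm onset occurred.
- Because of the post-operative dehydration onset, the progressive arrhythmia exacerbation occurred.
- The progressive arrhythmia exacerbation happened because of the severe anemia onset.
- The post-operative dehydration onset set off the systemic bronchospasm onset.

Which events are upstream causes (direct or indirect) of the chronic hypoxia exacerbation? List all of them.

Immediate cause of the chronic hypoxia exacerbation: the systemic bronchospasm onset.
Further upstream: the post-operative dehydration onset, the severe anemia onset, the progressive arrhythmia exacerbation, the localized bronchospasm crisis.

the localized bronchospasm crisis, the post-operative dehydration onset, the progressive arrhythmia exacerbation, the severe anemia onset, the systemic bronchospasm onset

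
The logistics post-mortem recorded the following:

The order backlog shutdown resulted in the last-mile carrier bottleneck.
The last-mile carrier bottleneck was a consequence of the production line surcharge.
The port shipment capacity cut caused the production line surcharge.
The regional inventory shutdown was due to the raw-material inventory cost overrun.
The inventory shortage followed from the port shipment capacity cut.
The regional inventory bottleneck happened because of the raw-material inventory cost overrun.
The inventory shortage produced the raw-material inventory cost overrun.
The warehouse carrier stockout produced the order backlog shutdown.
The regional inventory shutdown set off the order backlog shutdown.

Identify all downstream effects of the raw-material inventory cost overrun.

the last-mile carrier bottleneck, the order backlog shutdown, the regional inventory bottleneck, the regional inventory shutdown

Direct effects: the regional inventory shutdown, the regional inventory bottleneck.
2 steps out: the order backlog shutdown.
3 steps out: the last-mile carrier bottleneck.
Not reachable from it: the port shipment capacity cut, the warehouse carrier stockout, the inventory shortage, the production line surcharge.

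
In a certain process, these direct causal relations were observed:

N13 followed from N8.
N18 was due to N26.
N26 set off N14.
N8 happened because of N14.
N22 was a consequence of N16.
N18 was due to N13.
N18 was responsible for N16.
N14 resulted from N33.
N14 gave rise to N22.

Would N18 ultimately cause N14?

No

N18 leads to N16, N22; N14 is not among them.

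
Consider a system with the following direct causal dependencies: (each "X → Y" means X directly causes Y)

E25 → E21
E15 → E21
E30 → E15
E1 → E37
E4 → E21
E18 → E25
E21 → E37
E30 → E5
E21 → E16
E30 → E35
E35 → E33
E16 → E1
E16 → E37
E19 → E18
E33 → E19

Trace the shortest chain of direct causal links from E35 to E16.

E35 → E33
E33 → E19
E19 → E18
E18 → E25
E25 → E21
E21 → E16
Length: 6 steps.

E35 → E33 → E19 → E18 → E25 → E21 → E16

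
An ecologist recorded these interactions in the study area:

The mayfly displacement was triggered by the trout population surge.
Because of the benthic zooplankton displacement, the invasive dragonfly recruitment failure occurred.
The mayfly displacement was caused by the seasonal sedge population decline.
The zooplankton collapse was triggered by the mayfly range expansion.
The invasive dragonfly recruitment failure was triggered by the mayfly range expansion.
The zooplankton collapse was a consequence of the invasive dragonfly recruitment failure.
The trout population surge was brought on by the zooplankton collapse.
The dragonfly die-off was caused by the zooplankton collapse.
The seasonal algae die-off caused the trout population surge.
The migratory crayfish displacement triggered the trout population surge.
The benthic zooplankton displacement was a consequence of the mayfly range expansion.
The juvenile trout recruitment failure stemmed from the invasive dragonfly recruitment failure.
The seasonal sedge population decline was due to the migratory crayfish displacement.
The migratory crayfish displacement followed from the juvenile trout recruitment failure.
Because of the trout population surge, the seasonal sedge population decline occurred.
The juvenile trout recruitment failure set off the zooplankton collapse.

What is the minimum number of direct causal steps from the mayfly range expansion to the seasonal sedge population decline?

Shortest chain: the mayfly range expansion → the zooplankton collapse → the trout population surge → the seasonal sedge population decline.

3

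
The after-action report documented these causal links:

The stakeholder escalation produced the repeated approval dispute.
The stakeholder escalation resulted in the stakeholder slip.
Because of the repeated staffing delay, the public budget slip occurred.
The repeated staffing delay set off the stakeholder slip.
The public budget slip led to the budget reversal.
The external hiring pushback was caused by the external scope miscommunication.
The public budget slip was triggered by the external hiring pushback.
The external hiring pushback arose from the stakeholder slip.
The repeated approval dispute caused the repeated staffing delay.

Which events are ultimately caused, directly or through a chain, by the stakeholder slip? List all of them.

Direct effects: the external hiring pushback.
2 steps out: the public budget slip.
3 steps out: the budget reversal.
Not reachable from it: the stakeholder escalation, the repeated approval dispute, the repeated staffing delay, the external scope miscommunication.

the budget reversal, the external hiring pushback, the public budget slip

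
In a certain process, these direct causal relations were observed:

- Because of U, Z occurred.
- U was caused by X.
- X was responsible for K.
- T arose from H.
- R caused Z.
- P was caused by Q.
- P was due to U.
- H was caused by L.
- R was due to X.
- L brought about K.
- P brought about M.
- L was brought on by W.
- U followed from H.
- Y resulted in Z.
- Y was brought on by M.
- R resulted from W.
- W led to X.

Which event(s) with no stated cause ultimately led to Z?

Tracing upstream from Z: Z ← R ← W.
A separate upstream branch: Z ← Y ← M ← P ← Q.
Each of those chain origins has no stated cause.

Q, W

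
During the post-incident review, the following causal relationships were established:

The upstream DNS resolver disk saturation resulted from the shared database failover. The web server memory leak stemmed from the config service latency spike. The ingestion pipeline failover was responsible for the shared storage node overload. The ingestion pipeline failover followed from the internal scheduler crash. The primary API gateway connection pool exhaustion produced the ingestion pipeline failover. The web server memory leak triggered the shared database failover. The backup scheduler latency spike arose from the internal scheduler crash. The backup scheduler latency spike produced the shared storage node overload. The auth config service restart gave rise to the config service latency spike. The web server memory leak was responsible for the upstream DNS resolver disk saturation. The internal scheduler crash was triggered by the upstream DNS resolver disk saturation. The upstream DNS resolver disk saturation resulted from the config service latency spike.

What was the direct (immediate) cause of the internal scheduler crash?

Upstream contributors include the auth config service restart, the config service latency spike, the web server memory leak, the shared database failover, but only the upstream DNS resolver disk saturation feeds directly into the internal scheduler crash.

the upstream DNS resolver disk saturation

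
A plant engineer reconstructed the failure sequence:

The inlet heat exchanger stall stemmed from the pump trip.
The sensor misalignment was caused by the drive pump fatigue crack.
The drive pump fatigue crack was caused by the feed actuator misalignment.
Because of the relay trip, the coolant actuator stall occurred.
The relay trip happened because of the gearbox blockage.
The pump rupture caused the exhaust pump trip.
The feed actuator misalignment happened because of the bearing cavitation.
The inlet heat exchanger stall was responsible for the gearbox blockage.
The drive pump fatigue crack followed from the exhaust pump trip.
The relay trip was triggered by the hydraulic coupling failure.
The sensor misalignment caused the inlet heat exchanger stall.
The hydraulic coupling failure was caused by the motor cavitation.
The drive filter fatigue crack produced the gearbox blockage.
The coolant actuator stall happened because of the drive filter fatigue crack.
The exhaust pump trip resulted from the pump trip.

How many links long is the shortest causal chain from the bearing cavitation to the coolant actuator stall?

Shortest chain: the bearing cavitation → the feed actuator misalignment → the drive pump fatigue crack → the sensor misalignment → the inlet heat exchanger stall → the gearbox blockage → the relay trip → the coolant actuator stall.

7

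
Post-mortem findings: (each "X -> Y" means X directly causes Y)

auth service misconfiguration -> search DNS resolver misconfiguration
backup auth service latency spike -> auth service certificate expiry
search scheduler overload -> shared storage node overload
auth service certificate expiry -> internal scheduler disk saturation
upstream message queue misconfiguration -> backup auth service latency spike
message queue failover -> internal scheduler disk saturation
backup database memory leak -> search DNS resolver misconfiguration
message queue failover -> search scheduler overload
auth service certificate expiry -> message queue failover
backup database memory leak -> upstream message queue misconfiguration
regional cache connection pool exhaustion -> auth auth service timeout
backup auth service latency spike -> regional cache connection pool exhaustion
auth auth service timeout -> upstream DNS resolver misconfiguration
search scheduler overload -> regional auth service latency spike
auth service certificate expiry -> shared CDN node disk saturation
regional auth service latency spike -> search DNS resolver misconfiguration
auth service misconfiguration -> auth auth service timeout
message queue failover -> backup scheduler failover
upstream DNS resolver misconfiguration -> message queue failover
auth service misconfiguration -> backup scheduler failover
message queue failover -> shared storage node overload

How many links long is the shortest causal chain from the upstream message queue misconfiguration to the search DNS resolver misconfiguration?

6

Shortest chain: the upstream message queue misconfiguration → the backup auth service latency spike → the auth service certificate expiry → the message queue failover → the search scheduler overload → the regional auth service latency spike → the search DNS resolver misconfiguration.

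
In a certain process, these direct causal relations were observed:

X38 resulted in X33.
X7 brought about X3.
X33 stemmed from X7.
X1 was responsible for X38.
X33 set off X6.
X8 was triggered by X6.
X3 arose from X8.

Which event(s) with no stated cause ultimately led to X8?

Tracing upstream from X8: X8 ← X6 ← X33 ← X7.
A separate upstream branch: X8 ← X6 ← X33 ← X38 ← X1.
Each of those chain origins has no stated cause.

X1, X7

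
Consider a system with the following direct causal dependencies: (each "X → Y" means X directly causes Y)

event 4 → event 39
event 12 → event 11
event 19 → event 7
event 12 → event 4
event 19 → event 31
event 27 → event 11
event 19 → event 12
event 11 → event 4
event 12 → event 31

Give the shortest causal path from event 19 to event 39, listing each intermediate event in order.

event 19 → event 12
event 12 → event 4
event 4 → event 39
Length: 3 steps.

event 19 → event 12 → event 4 → event 39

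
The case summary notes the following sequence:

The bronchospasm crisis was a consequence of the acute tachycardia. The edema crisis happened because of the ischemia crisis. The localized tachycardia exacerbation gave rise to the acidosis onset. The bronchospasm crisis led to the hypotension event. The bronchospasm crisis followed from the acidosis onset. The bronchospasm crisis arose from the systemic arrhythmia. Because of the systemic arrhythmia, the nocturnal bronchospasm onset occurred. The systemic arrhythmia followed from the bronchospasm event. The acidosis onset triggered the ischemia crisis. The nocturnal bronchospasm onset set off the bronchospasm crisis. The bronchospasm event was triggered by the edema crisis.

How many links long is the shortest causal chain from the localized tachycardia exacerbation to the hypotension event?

3

Shortest chain: the localized tachycardia exacerbation → the acidosis onset → the bronchospasm crisis → the hypotension event.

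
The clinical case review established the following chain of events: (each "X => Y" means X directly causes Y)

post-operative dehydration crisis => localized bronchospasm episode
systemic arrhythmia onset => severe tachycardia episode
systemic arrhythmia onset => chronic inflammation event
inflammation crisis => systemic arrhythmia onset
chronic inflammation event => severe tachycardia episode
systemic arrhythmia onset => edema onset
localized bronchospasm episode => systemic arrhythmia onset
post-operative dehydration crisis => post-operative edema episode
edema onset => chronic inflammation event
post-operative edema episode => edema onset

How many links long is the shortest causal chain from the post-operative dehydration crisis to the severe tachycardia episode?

3

Shortest chain: the post-operative dehydration crisis → the localized bronchospasm episode → the systemic arrhythmia onset → the severe tachycardia episode.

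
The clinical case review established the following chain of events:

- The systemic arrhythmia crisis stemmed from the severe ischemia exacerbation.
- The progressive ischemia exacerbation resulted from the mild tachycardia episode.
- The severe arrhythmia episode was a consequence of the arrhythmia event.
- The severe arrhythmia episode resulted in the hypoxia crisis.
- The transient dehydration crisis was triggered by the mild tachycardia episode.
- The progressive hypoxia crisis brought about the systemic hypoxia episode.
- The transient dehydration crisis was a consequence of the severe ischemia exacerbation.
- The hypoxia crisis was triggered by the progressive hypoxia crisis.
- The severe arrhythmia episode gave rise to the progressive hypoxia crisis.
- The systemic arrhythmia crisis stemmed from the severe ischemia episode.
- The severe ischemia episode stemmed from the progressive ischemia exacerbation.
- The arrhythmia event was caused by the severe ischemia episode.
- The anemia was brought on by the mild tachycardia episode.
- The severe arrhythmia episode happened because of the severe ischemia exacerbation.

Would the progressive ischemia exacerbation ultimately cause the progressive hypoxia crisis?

Yes

There is a causal chain: the progressive ischemia exacerbation → the severe ischemia episode → the arrhythmia event → the severe arrhythmia episode → the progressive hypoxia crisis.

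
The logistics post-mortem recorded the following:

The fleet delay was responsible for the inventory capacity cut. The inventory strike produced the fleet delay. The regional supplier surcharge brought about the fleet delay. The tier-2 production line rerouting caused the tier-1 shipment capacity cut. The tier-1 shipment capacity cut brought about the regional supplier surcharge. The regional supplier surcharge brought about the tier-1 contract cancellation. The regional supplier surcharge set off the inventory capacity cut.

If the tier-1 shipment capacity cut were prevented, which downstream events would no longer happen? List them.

Downstream of the tier-1 shipment capacity cut: the regional supplier surcharge, the tier-1 contract cancellation, the fleet delay, the inventory capacity cut.
Of those, still caused via another path: the fleet delay, the inventory capacity cut.
The remainder have no surviving cause.

the regional supplier surcharge, the tier-1 contract cancellation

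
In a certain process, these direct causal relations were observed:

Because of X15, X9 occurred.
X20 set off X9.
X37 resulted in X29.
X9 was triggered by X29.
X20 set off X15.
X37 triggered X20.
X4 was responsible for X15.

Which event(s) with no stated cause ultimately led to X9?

Tracing upstream from X9: X9 ← X29 ← X37.
A separate upstream branch: X9 ← X15 ← X4.
Each of those chain origins has no stated cause.

X37, X4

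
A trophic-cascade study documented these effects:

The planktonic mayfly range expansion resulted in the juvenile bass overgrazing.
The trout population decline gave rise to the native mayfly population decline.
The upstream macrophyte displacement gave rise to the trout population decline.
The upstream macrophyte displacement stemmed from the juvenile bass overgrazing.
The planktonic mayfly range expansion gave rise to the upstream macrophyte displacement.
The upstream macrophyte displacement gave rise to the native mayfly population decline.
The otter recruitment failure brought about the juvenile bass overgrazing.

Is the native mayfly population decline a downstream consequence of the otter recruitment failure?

Yes

There is a causal chain: the otter recruitment failure → the juvenile bass overgrazing → the upstream macrophyte displacement → the native mayfly population decline.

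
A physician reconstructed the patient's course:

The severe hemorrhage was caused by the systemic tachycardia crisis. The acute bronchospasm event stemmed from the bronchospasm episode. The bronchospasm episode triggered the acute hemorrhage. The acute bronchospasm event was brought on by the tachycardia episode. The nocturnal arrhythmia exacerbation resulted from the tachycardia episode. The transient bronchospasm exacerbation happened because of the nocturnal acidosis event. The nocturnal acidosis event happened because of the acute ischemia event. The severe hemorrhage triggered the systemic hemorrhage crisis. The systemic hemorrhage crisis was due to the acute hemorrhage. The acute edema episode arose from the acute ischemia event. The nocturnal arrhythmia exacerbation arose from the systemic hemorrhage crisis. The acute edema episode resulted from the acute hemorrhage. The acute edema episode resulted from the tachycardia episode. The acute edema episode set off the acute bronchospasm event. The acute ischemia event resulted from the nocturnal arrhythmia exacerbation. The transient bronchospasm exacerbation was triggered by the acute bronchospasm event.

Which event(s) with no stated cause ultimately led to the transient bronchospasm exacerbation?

the bronchospasm episode, the systemic tachycardia crisis, the tachycardia episode

Tracing upstream from the transient bronchospasm exacerbation: the transient bronchospasm exacerbation ← the acute bronchospasm event ← the bronchospasm episode.
A separate upstream branch: the transient bronchospasm exacerbation ← the nocturnal acidosis event ← the acute ischemia event ← the nocturnal arrhythmia exacerbation ← the systemic hemorrhage crisis ← the severe hemorrhage ← the systemic tachycardia crisis.
A separate upstream branch: the transient bronchospasm exacerbation ← the acute bronchospasm event ← the tachycardia episode.
Each of those chain origins has no stated cause.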